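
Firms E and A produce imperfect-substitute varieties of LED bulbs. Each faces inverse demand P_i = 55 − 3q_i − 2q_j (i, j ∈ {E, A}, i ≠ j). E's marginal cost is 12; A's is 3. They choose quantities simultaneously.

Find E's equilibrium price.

26.4375

Firm E's profit: π = q_E(55 − 3q_E − 2q_A) − 12q_E.
∂π/∂q_E = 43 − 6q_E − 2q_A = 0 ⇒ q_E = 43/6 − (1/3)q_A.
Similarly q_A = 26/3 − (1/3)q_E.
Substituting the second reaction function into the first: q_E = 43/6 − (1/3)(26/3 − (1/3)q_E), which gives (8/9)q_E = 77/18 ⇒ q_E = 4.8125.
Then q_A = 26/3 − (1/3)·4.8125 = 7.0625.
P_E = 55 − 3·4.8125 − 2·7.0625 = 26.4375.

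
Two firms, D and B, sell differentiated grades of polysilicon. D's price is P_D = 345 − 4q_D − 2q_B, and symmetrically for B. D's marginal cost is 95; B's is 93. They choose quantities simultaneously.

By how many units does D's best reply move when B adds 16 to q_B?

Firm D's profit: π = q_D(345 − 4q_D − 2q_B) − 95q_D.
∂π/∂q_D = 250 − 8q_D − 2q_B = 0 ⇒ q_D = 31.25 − 0.25q_B.
The reaction-function slope is −0.25, so a 16-unit rise in q_B moves q_D by −0.25 × 16 = −4. D's best response falls — the actions are strategic substitutes.

-4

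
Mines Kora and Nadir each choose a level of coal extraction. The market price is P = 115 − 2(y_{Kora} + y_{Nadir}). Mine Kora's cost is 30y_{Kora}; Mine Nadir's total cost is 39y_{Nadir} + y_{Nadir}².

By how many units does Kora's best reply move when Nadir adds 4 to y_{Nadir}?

Mine Kora's profit: π = y_{Kora}(115 − 2(y_{Kora} + y_{Nadir})) − 30y_{Kora}.
∂π/∂y_{Kora} = 85 − 4y_{Kora} − 2y_{Nadir} = 0, so y_{Kora} = 21.25 − 0.5y_{Nadir}.
The reaction-function slope is −0.5, so a 4-unit rise in y_{Nadir} moves y_{Kora} by −0.5 × 4 = −2. Kora's best response falls — the actions are strategic substitutes.

-2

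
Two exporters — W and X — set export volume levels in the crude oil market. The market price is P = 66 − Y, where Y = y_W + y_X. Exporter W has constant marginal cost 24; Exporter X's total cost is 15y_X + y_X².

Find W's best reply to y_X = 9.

Exporter W's profit: π = y_W(66 − (y_W + y_X)) − 24y_W.
∂π/∂y_W = 42 − 2y_W − y_X = 0, so y_W = 21 − 0.5y_X.
At y_X = 9: y_W = 21 − 0.5·9 = 16.5.

16.5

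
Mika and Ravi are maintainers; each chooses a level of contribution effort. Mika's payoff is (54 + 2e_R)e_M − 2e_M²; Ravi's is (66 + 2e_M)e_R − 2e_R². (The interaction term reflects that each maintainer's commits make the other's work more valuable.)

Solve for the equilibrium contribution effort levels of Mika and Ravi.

29, 31

Expanding Mika's payoff: 54e_M + 2e_Re_M − 2e_M².
∂π/∂e_M = 54 + 2e_R − 4e_M = 0, so e_M = 13.5 + 0.5e_R.
Likewise for Ravi: e_R = 16.5 + 0.5e_M.
Plugging e_R into Mika's best response: e_M = 13.5 + 0.5(16.5 + 0.5e_M) ⇒ 0.75e_M = 21.75, so e_M = 29.
Then e_R = 16.5 + 0.5·29 = 31.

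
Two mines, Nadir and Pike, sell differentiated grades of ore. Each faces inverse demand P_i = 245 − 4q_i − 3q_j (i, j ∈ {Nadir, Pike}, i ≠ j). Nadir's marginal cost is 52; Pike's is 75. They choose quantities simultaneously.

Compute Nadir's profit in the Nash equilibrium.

1413.76

Mine Nadir's profit: π = q_{Nadir}(245 − 4q_{Nadir} − 3q_{Pike}) − 52q_{Nadir}.
∂π/∂q_{Nadir} = 193 − 8q_{Nadir} − 3q_{Pike} = 0 ⇒ q_{Nadir} = 24.125 − 0.375q_{Pike}.
Similarly q_{Pike} = 21.25 − 0.375q_{Nadir}.
Solving the two reaction functions simultaneously: (1 − (−0.375)(−0.375))q_{Nadir} = 24.125 − 0.375·21.25, so (55/64)q_{Nadir} = 517/32 and q_{Nadir} = 18.8.
Then q_{Pike} = 21.25 − 0.375·18.8 = 14.2.
P_{Nadir} = 245 − 4·18.8 − 3·14.2 = 127.2.
Profit = (127.2 − 52)·18.8 = 1413.76.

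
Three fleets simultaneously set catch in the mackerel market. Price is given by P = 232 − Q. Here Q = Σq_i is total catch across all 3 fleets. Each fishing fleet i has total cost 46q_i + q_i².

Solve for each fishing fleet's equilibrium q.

31

A representative fishing fleet's profit is π_i = q_i(232 − Q) − 46q_i − q_i², with Q = q_i + Σ_{j≠i} q_j.
First-order condition: 186 − 4q_i − Σ_{j≠i} q_j = 0.
With identical fishing fleets, set every q_j = q: then 186 − 4q − 2q = 0, i.e. q = 186/6 = 31.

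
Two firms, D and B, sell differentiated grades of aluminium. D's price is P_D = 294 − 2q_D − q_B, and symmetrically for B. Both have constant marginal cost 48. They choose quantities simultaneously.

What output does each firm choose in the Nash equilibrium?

Firm D's profit: π = q_D(294 − 2q_D − q_B) − 48q_D.
∂π/∂q_D = 246 − 4q_D − q_B = 0 ⇒ q_D = 61.5 − 0.25q_B.
By symmetry q_B = q_D; substituting into the reaction function, 1.25q_D = 61.5 and q_D = 49.2.

49.2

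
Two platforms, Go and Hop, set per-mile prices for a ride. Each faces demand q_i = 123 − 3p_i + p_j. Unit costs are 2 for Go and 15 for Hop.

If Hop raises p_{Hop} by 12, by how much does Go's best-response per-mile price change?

2

Go's profit: π = (p_{Go} − 2)(123 − 3p_{Go} + p_{Hop}).
∂π/∂p_{Go} = 129 − 6p_{Go} + p_{Hop} = 0 ⇒ p_{Go} = 21.5 + (1/6)p_{Hop}.
The reaction-function slope is 1/6, so a 12-unit rise in p_{Hop} moves p_{Go} by 1/6 × 12 = 2. Go's best response rises — the actions are strategic complements.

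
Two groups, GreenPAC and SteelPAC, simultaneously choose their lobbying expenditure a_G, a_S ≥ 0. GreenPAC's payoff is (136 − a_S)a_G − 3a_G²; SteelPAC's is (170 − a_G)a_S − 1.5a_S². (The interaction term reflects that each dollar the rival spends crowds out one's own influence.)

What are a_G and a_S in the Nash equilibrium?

14, 52

Expanding GreenPAC's payoff: 136a_G − a_Sa_G − 3a_G².
∂π/∂a_G = 136 − a_S − 6a_G = 0, so a_G = 68/3 − (1/6)a_S.
Likewise for SteelPAC: a_S = 170/3 − (1/3)a_G.
Substituting the second reaction function into the first: a_G = 68/3 − (1/6)(170/3 − (1/3)a_G), which gives (17/18)a_G = 119/9 ⇒ a_G = 14.
Then a_S = 170/3 − (1/3)·14 = 52.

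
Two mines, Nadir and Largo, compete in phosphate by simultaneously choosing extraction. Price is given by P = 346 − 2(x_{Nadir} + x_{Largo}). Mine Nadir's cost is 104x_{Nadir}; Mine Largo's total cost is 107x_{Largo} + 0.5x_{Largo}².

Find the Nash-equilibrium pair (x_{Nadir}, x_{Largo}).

Mine Nadir's profit: π = x_{Nadir}(346 − 2(x_{Nadir} + x_{Largo})) − 104x_{Nadir}.
∂π/∂x_{Nadir} = 242 − 4x_{Nadir} − 2x_{Largo} = 0, so x_{Nadir} = 60.5 − 0.5x_{Largo}.
For Largo: ∂π/∂x_{Largo} = 239 − 5x_{Largo} − 2x_{Nadir} = 0 ⇒ x_{Largo} = 47.8 − 0.4x_{Nadir}.
Solving the two reaction functions simultaneously: (1 − (−0.5)(−0.4))x_{Nadir} = 60.5 − 0.5·47.8, so 0.8x_{Nadir} = 36.6 and x_{Nadir} = 45.75.
Then x_{Largo} = 47.8 − 0.4·45.75 = 29.5.

45.75, 29.5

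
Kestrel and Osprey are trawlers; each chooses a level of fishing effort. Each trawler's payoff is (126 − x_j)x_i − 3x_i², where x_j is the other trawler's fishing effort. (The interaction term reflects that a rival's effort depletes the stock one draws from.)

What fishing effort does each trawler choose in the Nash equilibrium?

18

Kestrel's payoff is (126 − x_O)x_K − 3x_K².
∂π/∂x_K = 126 − x_O − 6x_K = 0, so x_K = 21 − (1/6)x_O.
The game is symmetric, so in equilibrium x_O = x_K: the reaction function gives (7/6)x_K = 21, hence x_K = 18.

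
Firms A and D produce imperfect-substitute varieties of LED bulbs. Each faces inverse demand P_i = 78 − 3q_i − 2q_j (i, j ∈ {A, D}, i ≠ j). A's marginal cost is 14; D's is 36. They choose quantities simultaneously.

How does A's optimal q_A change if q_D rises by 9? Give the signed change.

-3

Firm A's profit: π = q_A(78 − 3q_A − 2q_D) − 14q_A.
∂π/∂q_A = 64 − 6q_A − 2q_D = 0 ⇒ q_A = 32/3 − (1/3)q_D.
The reaction-function slope is −1/3, so a 9-unit rise in q_D moves q_A by −1/3 × 9 = −3. A's best response falls — the actions are strategic substitutes.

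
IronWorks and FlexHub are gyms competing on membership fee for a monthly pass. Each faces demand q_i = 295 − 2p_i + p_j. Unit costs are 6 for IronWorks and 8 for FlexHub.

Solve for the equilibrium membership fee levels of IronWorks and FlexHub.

102.6, 103.4

IronWorks's profit: π = (p_{IronWorks} − 6)(295 − 2p_{IronWorks} + p_{FlexHub}).
∂π/∂p_{IronWorks} = 307 − 4p_{IronWorks} + p_{FlexHub} = 0 ⇒ p_{IronWorks} = 76.75 + 0.25p_{FlexHub}.
Similarly p_{FlexHub} = 77.75 + 0.25p_{IronWorks}.
Plugging p_{FlexHub} into IronWorks's best response: p_{IronWorks} = 76.75 + 0.25(77.75 + 0.25p_{IronWorks}) ⇒ 0.9375p_{IronWorks} = 96.1875, so p_{IronWorks} = 102.6.
Then p_{FlexHub} = 77.75 + 0.25·102.6 = 103.4.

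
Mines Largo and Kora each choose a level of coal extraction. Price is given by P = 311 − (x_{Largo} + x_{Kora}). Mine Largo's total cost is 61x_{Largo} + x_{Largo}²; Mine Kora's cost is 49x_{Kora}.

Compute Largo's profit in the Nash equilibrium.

2312

Mine Largo's profit: π = x_{Largo}(311 − (x_{Largo} + x_{Kora})) − 61x_{Largo} − x_{Largo}².
∂π/∂x_{Largo} = 250 − 4x_{Largo} − x_{Kora} = 0, so x_{Largo} = 62.5 − 0.25x_{Kora}.
For Kora: ∂π/∂x_{Kora} = 262 − 2x_{Kora} − x_{Largo} = 0 ⇒ x_{Kora} = 131 − 0.5x_{Largo}.
Solving the two reaction functions simultaneously: (1 − (−0.25)(−0.5))x_{Largo} = 62.5 − 0.25·131, so 0.875x_{Largo} = 29.75 and x_{Largo} = 34.
Then x_{Kora} = 131 − 0.5·34 = 114.
Price P = 311 − 148 = 163.
Largo's profit: (163 − 61)·34 − (34)² = 2312.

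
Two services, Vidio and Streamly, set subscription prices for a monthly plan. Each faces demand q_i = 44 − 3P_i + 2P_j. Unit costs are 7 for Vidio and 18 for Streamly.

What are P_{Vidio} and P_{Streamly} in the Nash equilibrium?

18.3125, 22.4375

Vidio's profit: π = (P_{Vidio} − 7)(44 − 3P_{Vidio} + 2P_{Streamly}).
∂π/∂P_{Vidio} = 65 − 6P_{Vidio} + 2P_{Streamly} = 0 ⇒ P_{Vidio} = 65/6 + (1/3)P_{Streamly}.
Similarly P_{Streamly} = 49/3 + (1/3)P_{Vidio}.
Substituting the second reaction function into the first: P_{Vidio} = 65/6 + (1/3)(49/3 + (1/3)P_{Vidio}), which gives (8/9)P_{Vidio} = 293/18 ⇒ P_{Vidio} = 18.3125.
Then P_{Streamly} = 49/3 + (1/3)·18.3125 = 22.4375.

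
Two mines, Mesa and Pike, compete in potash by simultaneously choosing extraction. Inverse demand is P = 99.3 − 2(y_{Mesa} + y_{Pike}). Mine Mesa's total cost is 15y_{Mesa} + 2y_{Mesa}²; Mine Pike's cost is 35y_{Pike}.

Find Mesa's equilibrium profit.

222.01

Mine Mesa's profit: π = y_{Mesa}(99.3 − 2(y_{Mesa} + y_{Pike})) − 15y_{Mesa} − 2y_{Mesa}².
∂π/∂y_{Mesa} = 84.3 − 8y_{Mesa} − 2y_{Pike} = 0, so y_{Mesa} = 10.5375 − 0.25y_{Pike}.
For Pike: ∂π/∂y_{Pike} = 64.3 − 4y_{Pike} − 2y_{Mesa} = 0 ⇒ y_{Pike} = 16.075 − 0.5y_{Mesa}.
Plugging y_{Pike} into Mesa's best response: y_{Mesa} = 10.5375 − 0.25(16.075 − 0.5y_{Mesa}) ⇒ 0.875y_{Mesa} = 1043/160, so y_{Mesa} = 7.45.
Then y_{Pike} = 16.075 − 0.5·7.45 = 12.35.
Price P = 99.3 − 2·19.8 = 59.7.
Mesa's profit: (59.7 − 15)·7.45 − 2(7.45)² = 222.01.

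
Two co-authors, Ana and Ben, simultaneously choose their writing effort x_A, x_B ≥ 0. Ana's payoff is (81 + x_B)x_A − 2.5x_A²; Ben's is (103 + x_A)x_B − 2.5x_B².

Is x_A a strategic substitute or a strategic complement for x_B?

Expanding Ana's payoff: 81x_A + x_Bx_A − 2.5x_A².
∂π/∂x_A = 81 + x_B − 5x_A = 0, so x_A = 16.2 + 0.2x_B.
The best-response slope dx_A/dx_B = 0.2 > 0: the reaction function is upward-sloping, so the choices are strategic complements.

strategic complements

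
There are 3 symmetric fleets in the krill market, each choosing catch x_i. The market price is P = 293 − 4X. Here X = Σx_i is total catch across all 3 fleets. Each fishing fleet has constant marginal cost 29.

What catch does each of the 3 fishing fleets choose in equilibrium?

16.5

A representative fishing fleet's profit is π_i = x_i(293 − 4X) − 29x_i, with X = x_i + Σ_{j≠i} x_j.
First-order condition: 264 − 8x_i − 4Σ_{j≠i} x_j = 0.
Imposing symmetry (x_j = x for all j) turns Σ_{j≠i} x_j into 2x, so 264 = 16x and x = 16.5.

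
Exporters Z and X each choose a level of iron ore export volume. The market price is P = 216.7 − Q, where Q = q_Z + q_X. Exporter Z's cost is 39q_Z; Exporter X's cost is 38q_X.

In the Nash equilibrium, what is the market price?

Exporter Z's profit: π = q_Z(216.7 − (q_Z + q_X)) − 39q_Z.
∂π/∂q_Z = 177.7 − 2q_Z − q_X = 0, so q_Z = 88.85 − 0.5q_X.
By the same steps for X: q_X = 89.35 − 0.5q_Z.
Solving the two reaction functions simultaneously: (1 − (−0.5)(−0.5))q_Z = 88.85 − 0.5·89.35, so 0.75q_Z = 44.175 and q_Z = 58.9.
Then q_X = 89.35 − 0.5·58.9 = 59.9.
Equilibrium price: P = 216.7 − 118.8 = 97.9.

97.9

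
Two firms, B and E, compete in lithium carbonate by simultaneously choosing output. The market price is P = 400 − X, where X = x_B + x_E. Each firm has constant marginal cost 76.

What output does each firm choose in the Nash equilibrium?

108

Firm B's profit: π = x_B(400 − (x_B + x_E)) − 76x_B.
∂π/∂x_B = 324 − 2x_B − x_E = 0, so x_B = 162 − 0.5x_E.
The game is symmetric, so in equilibrium x_E = x_B: the reaction function gives 1.5x_B = 162, hence x_B = 108.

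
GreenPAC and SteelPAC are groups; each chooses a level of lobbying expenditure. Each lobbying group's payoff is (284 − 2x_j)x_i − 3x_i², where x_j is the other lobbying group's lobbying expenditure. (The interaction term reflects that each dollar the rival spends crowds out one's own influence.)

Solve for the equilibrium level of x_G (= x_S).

35.5

GreenPAC's payoff is (284 − 2x_S)x_G − 3x_G².
∂π/∂x_G = 284 − 2x_S − 6x_G = 0, so x_G = 142/3 − (1/3)x_S.
Setting x_G = x_S in the reaction function: x_G = 142/3 − (1/3)x_G, so x_G = (142/3) / (4/3) = 35.5.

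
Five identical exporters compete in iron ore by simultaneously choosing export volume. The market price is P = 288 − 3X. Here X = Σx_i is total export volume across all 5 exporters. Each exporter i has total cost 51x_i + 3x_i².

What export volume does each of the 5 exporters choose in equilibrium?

9.875

A representative exporter's profit is π_i = x_i(288 − 3X) − 51x_i − 3x_i², with X = x_i + Σ_{j≠i} x_j.
First-order condition: 237 − 12x_i − 3Σ_{j≠i} x_j = 0.
Imposing symmetry (x_j = x for all j) turns Σ_{j≠i} x_j into 4x, so 237 = 24x and x = 9.875.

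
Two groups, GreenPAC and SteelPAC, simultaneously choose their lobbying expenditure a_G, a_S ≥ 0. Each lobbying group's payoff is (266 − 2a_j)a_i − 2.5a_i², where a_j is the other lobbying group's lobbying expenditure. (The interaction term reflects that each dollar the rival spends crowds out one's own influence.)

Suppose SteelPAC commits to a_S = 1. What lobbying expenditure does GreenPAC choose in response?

52.8

GreenPAC's payoff is (266 − 2a_S)a_G − 2.5a_G².
∂π/∂a_G = 266 − 2a_S − 5a_G = 0, so a_G = 53.2 − 0.4a_S.
At a_S = 1: a_G = 53.2 − 0.4·1 = 52.8.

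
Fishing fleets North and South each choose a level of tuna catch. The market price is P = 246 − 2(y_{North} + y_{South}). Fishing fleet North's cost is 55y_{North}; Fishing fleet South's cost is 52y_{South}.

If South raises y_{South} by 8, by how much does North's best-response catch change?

Fishing fleet North's profit: π = y_{North}(246 − 2(y_{North} + y_{South})) − 55y_{North}.
∂π/∂y_{North} = 191 − 4y_{North} − 2y_{South} = 0, so y_{North} = 47.75 − 0.5y_{South}.
The reaction-function slope is −0.5, so an 8-unit rise in y_{South} moves y_{North} by −0.5 × 8 = −4. North's best response falls — the actions are strategic substitutes.

-4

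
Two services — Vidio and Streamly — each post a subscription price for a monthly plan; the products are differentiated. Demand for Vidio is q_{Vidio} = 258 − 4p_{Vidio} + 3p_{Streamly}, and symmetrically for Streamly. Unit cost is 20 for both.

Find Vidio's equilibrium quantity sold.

Vidio's profit: π = (p_{Vidio} − 20)(258 − 4p_{Vidio} + 3p_{Streamly}).
∂π/∂p_{Vidio} = 338 − 8p_{Vidio} + 3p_{Streamly} = 0 ⇒ p_{Vidio} = 42.25 + 0.375p_{Streamly}.
The game is symmetric, so in equilibrium p_{Streamly} = p_{Vidio}: the reaction function gives 0.625p_{Vidio} = 42.25, hence p_{Vidio} = 67.6.
q_{Vidio} = 258 − 4·67.6 + 3·67.6 = 190.4.

190.4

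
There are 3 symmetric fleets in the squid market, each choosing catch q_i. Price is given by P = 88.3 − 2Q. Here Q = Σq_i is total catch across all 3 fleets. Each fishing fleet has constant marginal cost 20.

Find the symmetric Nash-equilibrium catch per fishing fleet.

A representative fishing fleet's profit is π_i = q_i(88.3 − 2Q) − 20q_i, with Q = q_i + Σ_{j≠i} q_j.
First-order condition: 68.3 − 4q_i − 2Σ_{j≠i} q_j = 0.
Imposing symmetry (q_j = q for all j) turns Σ_{j≠i} q_j into 2q, so 68.3 = 8q and q = 8.5375.

8.5375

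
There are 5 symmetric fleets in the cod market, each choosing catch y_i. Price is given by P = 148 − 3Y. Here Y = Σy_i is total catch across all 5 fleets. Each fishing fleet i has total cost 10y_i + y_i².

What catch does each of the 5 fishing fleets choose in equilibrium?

6.9

A representative fishing fleet's profit is π_i = y_i(148 − 3Y) − 10y_i − y_i², with Y = y_i + Σ_{j≠i} y_j.
First-order condition: 138 − 8y_i − 3Σ_{j≠i} y_j = 0.
Imposing symmetry (y_j = y for all j) turns Σ_{j≠i} y_j into 4y, so 138 = 20y and y = 6.9.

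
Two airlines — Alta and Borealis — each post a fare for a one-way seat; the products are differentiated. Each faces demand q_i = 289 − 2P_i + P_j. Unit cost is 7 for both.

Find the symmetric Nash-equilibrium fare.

101

Alta's profit: π = (P_{Alta} − 7)(289 − 2P_{Alta} + P_{Borealis}).
∂π/∂P_{Alta} = 303 − 4P_{Alta} + P_{Borealis} = 0 ⇒ P_{Alta} = 75.75 + 0.25P_{Borealis}.
The game is symmetric, so in equilibrium P_{Borealis} = P_{Alta}: the reaction function gives 0.75P_{Alta} = 75.75, hence P_{Alta} = 101.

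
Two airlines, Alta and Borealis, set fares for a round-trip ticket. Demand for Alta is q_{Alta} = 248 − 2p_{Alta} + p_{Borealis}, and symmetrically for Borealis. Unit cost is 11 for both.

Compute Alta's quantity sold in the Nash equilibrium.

158

Alta's profit: π = (p_{Alta} − 11)(248 − 2p_{Alta} + p_{Borealis}).
∂π/∂p_{Alta} = 270 − 4p_{Alta} + p_{Borealis} = 0 ⇒ p_{Alta} = 67.5 + 0.25p_{Borealis}.
Setting p_{Alta} = p_{Borealis} in the reaction function: p_{Alta} = 67.5 + 0.25p_{Alta}, so p_{Alta} = 67.5 / 0.75 = 90.
q_{Alta} = 248 − 2·90 + 90 = 158.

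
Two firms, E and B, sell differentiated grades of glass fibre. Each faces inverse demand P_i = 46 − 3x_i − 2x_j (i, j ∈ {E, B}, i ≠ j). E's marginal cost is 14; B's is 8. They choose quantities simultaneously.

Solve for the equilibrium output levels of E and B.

3.625, 5.125

Firm E's profit: π = x_E(46 − 3x_E − 2x_B) − 14x_E.
∂π/∂x_E = 32 − 6x_E − 2x_B = 0 ⇒ x_E = 16/3 − (1/3)x_B.
Similarly x_B = 19/3 − (1/3)x_E.
Plugging x_B into E's best response: x_E = 16/3 − (1/3)(19/3 − (1/3)x_E) ⇒ (8/9)x_E = 29/9, so x_E = 3.625.
Then x_B = 19/3 − (1/3)·3.625 = 5.125.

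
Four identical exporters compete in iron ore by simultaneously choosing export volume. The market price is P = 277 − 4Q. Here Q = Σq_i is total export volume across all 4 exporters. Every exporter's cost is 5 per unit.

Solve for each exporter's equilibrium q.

A representative exporter's profit is π_i = q_i(277 − 4Q) − 5q_i, with Q = q_i + Σ_{j≠i} q_j.
First-order condition: 272 − 8q_i − 4Σ_{j≠i} q_j = 0.
With identical exporters, set every q_j = q: then 272 − 8q − 12q = 0, i.e. q = 272/20 = 13.6.

13.6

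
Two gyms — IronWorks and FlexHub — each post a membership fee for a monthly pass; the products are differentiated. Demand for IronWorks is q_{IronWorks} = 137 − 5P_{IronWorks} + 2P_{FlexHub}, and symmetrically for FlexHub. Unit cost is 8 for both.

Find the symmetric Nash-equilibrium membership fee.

IronWorks's profit: π = (P_{IronWorks} − 8)(137 − 5P_{IronWorks} + 2P_{FlexHub}).
∂π/∂P_{IronWorks} = 177 − 10P_{IronWorks} + 2P_{FlexHub} = 0 ⇒ P_{IronWorks} = 17.7 + 0.2P_{FlexHub}.
Setting P_{IronWorks} = P_{FlexHub} in the reaction function: P_{IronWorks} = 17.7 + 0.2P_{IronWorks}, so P_{IronWorks} = 17.7 / 0.8 = 22.125.

22.125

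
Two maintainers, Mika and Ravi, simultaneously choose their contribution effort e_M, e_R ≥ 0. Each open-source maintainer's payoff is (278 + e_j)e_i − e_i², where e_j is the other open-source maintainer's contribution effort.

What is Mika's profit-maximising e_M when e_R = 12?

145

Mika's payoff is (278 + e_R)e_M − e_M².
∂π/∂e_M = 278 + e_R − 2e_M = 0, so e_M = 139 + 0.5e_R.
At e_R = 12: e_M = 139 + 0.5·12 = 145.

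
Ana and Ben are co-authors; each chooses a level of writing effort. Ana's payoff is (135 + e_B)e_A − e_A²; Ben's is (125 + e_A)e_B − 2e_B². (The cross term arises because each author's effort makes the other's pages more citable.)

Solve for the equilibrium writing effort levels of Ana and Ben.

95, 55

Expanding Ana's payoff: 135e_A + e_Be_A − e_A².
∂π/∂e_A = 135 + e_B − 2e_A = 0, so e_A = 67.5 + 0.5e_B.
Likewise for Ben: e_B = 31.25 + 0.25e_A.
Substituting the second reaction function into the first: e_A = 67.5 + 0.5(31.25 + 0.25e_A), which gives 0.875e_A = 83.125 ⇒ e_A = 95.
Then e_B = 31.25 + 0.25·95 = 55.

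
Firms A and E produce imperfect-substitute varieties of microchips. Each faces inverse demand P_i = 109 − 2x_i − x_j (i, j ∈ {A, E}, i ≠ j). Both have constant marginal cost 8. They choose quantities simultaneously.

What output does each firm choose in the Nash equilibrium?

Firm A's profit: π = x_A(109 − 2x_A − x_E) − 8x_A.
∂π/∂x_A = 101 − 4x_A − x_E = 0 ⇒ x_A = 25.25 − 0.25x_E.
The game is symmetric, so in equilibrium x_E = x_A: the reaction function gives 1.25x_A = 25.25, hence x_A = 20.2.

20.2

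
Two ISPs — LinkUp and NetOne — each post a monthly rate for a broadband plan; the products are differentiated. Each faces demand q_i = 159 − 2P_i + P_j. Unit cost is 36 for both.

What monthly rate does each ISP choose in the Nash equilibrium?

LinkUp's profit: π = (P_{LinkUp} − 36)(159 − 2P_{LinkUp} + P_{NetOne}).
∂π/∂P_{LinkUp} = 231 − 4P_{LinkUp} + P_{NetOne} = 0 ⇒ P_{LinkUp} = 57.75 + 0.25P_{NetOne}.
By symmetry P_{NetOne} = P_{LinkUp}; substituting into the reaction function, 0.75P_{LinkUp} = 57.75 and P_{LinkUp} = 77.

77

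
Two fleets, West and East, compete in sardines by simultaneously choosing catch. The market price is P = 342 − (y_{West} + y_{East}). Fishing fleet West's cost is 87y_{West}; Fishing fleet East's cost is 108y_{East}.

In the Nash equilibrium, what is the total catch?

163

Fishing fleet West's profit: π = y_{West}(342 − (y_{West} + y_{East})) − 87y_{West}.
∂π/∂y_{West} = 255 − 2y_{West} − y_{East} = 0, so y_{West} = 127.5 − 0.5y_{East}.
By the same steps for East: y_{East} = 117 − 0.5y_{West}.
Solving the two reaction functions simultaneously: (1 − (−0.5)(−0.5))y_{West} = 127.5 − 0.5·117, so 0.75y_{West} = 69 and y_{West} = 92.
Then y_{East} = 117 − 0.5·92 = 71.
Total catch: 92 + 71 = 163.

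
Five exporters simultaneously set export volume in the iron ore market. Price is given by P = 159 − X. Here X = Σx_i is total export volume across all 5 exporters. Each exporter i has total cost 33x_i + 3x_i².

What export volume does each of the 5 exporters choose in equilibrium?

A representative exporter's profit is π_i = x_i(159 − X) − 33x_i − 3x_i², with X = x_i + Σ_{j≠i} x_j.
First-order condition: 126 − 8x_i − Σ_{j≠i} x_j = 0.
Imposing symmetry (x_j = x for all j) turns Σ_{j≠i} x_j into 4x, so 126 = 12x and x = 10.5.

10.5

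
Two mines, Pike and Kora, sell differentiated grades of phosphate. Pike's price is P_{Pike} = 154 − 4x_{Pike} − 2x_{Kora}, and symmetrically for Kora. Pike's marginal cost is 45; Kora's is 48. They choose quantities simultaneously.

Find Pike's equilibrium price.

Mine Pike's profit: π = x_{Pike}(154 − 4x_{Pike} − 2x_{Kora}) − 45x_{Pike}.
∂π/∂x_{Pike} = 109 − 8x_{Pike} − 2x_{Kora} = 0 ⇒ x_{Pike} = 13.625 − 0.25x_{Kora}.
Similarly x_{Kora} = 13.25 − 0.25x_{Pike}.
Plugging x_{Kora} into Pike's best response: x_{Pike} = 13.625 − 0.25(13.25 − 0.25x_{Pike}) ⇒ 0.9375x_{Pike} = 10.3125, so x_{Pike} = 11.
Then x_{Kora} = 13.25 − 0.25·11 = 10.5.
P_{Pike} = 154 − 4·11 − 2·10.5 = 89.

89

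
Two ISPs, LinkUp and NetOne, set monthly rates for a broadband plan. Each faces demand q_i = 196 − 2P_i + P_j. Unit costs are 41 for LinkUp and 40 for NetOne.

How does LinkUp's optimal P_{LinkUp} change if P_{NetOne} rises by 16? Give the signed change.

4

LinkUp's profit: π = (P_{LinkUp} − 41)(196 − 2P_{LinkUp} + P_{NetOne}).
∂π/∂P_{LinkUp} = 278 − 4P_{LinkUp} + P_{NetOne} = 0 ⇒ P_{LinkUp} = 69.5 + 0.25P_{NetOne}.
The reaction-function slope is 0.25, so a 16-unit rise in P_{NetOne} moves P_{LinkUp} by 0.25 × 16 = 4. LinkUp's best response rises — the actions are strategic complements.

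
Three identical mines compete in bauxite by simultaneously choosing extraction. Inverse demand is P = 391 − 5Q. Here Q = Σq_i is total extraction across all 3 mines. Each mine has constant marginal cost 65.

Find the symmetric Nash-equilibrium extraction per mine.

16.3

A representative mine's profit is π_i = q_i(391 − 5Q) − 65q_i, with Q = q_i + Σ_{j≠i} q_j.
First-order condition: 326 − 10q_i − 5Σ_{j≠i} q_j = 0.
Imposing symmetry (q_j = q for all j) turns Σ_{j≠i} q_j into 2q, so 326 = 20q and q = 16.3.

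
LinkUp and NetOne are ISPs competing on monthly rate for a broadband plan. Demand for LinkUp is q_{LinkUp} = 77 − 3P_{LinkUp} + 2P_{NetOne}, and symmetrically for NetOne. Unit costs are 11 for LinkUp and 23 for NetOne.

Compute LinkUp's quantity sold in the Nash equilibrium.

56.25

LinkUp's profit: π = (P_{LinkUp} − 11)(77 − 3P_{LinkUp} + 2P_{NetOne}).
∂π/∂P_{LinkUp} = 110 − 6P_{LinkUp} + 2P_{NetOne} = 0 ⇒ P_{LinkUp} = 55/3 + (1/3)P_{NetOne}.
Similarly P_{NetOne} = 73/3 + (1/3)P_{LinkUp}.
Solving the two reaction functions simultaneously: (1 − (1/3)(1/3))P_{LinkUp} = 55/3 + (1/3)·(73/3), so (8/9)P_{LinkUp} = 238/9 and P_{LinkUp} = 29.75.
Then P_{NetOne} = 73/3 + (1/3)·29.75 = 34.25.
q_{LinkUp} = 77 − 3·29.75 + 2·34.25 = 56.25.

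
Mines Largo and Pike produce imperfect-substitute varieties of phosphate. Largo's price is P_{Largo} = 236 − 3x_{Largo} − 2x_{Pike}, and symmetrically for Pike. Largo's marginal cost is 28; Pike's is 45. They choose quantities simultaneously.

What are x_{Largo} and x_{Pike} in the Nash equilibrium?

27.0625, 22.8125

Mine Largo's profit: π = x_{Largo}(236 − 3x_{Largo} − 2x_{Pike}) − 28x_{Largo}.
∂π/∂x_{Largo} = 208 − 6x_{Largo} − 2x_{Pike} = 0 ⇒ x_{Largo} = 104/3 − (1/3)x_{Pike}.
Similarly x_{Pike} = 191/6 − (1/3)x_{Largo}.
Plugging x_{Pike} into Largo's best response: x_{Largo} = 104/3 − (1/3)(191/6 − (1/3)x_{Largo}) ⇒ (8/9)x_{Largo} = 433/18, so x_{Largo} = 27.0625.
Then x_{Pike} = 191/6 − (1/3)·27.0625 = 22.8125.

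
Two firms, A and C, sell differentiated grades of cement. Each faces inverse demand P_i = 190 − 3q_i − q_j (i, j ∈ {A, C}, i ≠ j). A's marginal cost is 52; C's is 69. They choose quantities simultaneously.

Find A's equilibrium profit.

Firm A's profit: π = q_A(190 − 3q_A − q_C) − 52q_A.
∂π/∂q_A = 138 − 6q_A − q_C = 0 ⇒ q_A = 23 − (1/6)q_C.
Similarly q_C = 121/6 − (1/6)q_A.
Substituting the second reaction function into the first: q_A = 23 − (1/6)(121/6 − (1/6)q_A), which gives (35/36)q_A = 707/36 ⇒ q_A = 20.2.
Then q_C = 121/6 − (1/6)·20.2 = 16.8.
P_A = 190 − 3·20.2 − 16.8 = 112.6.
Profit = (112.6 − 52)·20.2 = 1224.12.

1224.12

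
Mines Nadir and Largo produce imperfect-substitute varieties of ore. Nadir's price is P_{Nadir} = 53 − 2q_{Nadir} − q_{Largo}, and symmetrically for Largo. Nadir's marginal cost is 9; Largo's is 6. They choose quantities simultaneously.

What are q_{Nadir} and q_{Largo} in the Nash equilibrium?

8.6, 9.6

Mine Nadir's profit: π = q_{Nadir}(53 − 2q_{Nadir} − q_{Largo}) − 9q_{Nadir}.
∂π/∂q_{Nadir} = 44 − 4q_{Nadir} − q_{Largo} = 0 ⇒ q_{Nadir} = 11 − 0.25q_{Largo}.
Similarly q_{Largo} = 11.75 − 0.25q_{Nadir}.
Substituting the second reaction function into the first: q_{Nadir} = 11 − 0.25(11.75 − 0.25q_{Nadir}), which gives 0.9375q_{Nadir} = 8.0625 ⇒ q_{Nadir} = 8.6.
Then q_{Largo} = 11.75 − 0.25·8.6 = 9.6.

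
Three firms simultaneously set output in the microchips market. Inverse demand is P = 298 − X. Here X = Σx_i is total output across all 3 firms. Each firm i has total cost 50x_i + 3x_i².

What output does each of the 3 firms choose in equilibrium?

A representative firm's profit is π_i = x_i(298 − X) − 50x_i − 3x_i², with X = x_i + Σ_{j≠i} x_j.
First-order condition: 248 − 8x_i − Σ_{j≠i} x_j = 0.
Imposing symmetry (x_j = x for all j) turns Σ_{j≠i} x_j into 2x, so 248 = 10x and x = 24.8.

24.8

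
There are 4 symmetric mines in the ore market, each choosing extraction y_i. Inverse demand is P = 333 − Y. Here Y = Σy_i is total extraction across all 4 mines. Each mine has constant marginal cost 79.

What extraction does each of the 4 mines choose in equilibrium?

50.8

A representative mine's profit is π_i = y_i(333 − Y) − 79y_i, with Y = y_i + Σ_{j≠i} y_j.
First-order condition: 254 − 2y_i − Σ_{j≠i} y_j = 0.
With identical mines, set every y_j = y: then 254 − 2y − 3y = 0, i.e. y = 254/5 = 50.8.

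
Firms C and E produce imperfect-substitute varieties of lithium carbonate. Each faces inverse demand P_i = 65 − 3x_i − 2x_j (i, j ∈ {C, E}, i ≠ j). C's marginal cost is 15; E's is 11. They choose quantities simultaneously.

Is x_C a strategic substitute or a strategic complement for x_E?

strategic substitutes

Firm C's profit: π = x_C(65 − 3x_C − 2x_E) − 15x_C.
∂π/∂x_C = 50 − 6x_C − 2x_E = 0 ⇒ x_C = 25/3 − (1/3)x_E.
The best-response slope dx_C/dx_E = −1/3 < 0: the reaction function is downward-sloping, so the choices are strategic substitutes.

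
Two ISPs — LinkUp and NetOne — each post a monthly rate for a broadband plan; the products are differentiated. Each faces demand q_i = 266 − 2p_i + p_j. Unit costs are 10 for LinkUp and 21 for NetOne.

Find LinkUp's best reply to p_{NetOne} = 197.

120.75

LinkUp's profit: π = (p_{LinkUp} − 10)(266 − 2p_{LinkUp} + p_{NetOne}).
∂π/∂p_{LinkUp} = 286 − 4p_{LinkUp} + p_{NetOne} = 0 ⇒ p_{LinkUp} = 71.5 + 0.25p_{NetOne}.
At p_{NetOne} = 197: p_{LinkUp} = 71.5 + 0.25·197 = 120.75.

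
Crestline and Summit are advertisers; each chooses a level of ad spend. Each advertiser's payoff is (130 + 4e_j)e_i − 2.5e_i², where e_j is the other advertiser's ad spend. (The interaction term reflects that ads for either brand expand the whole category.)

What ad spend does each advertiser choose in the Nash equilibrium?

Crestline's payoff is (130 + 4e_S)e_C − 2.5e_C².
∂π/∂e_C = 130 + 4e_S − 5e_C = 0, so e_C = 26 + 0.8e_S.
The game is symmetric, so in equilibrium e_S = e_C: the reaction function gives 0.2e_C = 26, hence e_C = 130.

130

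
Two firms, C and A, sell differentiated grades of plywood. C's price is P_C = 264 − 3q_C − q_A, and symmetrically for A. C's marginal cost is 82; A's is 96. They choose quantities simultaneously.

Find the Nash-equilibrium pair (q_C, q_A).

Firm C's profit: π = q_C(264 − 3q_C − q_A) − 82q_C.
∂π/∂q_C = 182 − 6q_C − q_A = 0 ⇒ q_C = 91/3 − (1/6)q_A.
Similarly q_A = 28 − (1/6)q_C.
Plugging q_A into C's best response: q_C = 91/3 − (1/6)(28 − (1/6)q_C) ⇒ (35/36)q_C = 77/3, so q_C = 26.4.
Then q_A = 28 − (1/6)·26.4 = 23.6.

26.4, 23.6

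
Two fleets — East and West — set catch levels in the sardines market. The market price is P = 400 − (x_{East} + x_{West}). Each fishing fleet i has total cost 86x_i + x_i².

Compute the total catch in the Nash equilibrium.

Fishing fleet East's profit: π = x_{East}(400 − (x_{East} + x_{West})) − 86x_{East} − x_{East}².
∂π/∂x_{East} = 314 − 4x_{East} − x_{West} = 0, so x_{East} = 78.5 − 0.25x_{West}.
By symmetry x_{West} = x_{East}; substituting into the reaction function, 1.25x_{East} = 78.5 and x_{East} = 62.8.
Total catch: 62.8 + 62.8 = 125.6.

125.6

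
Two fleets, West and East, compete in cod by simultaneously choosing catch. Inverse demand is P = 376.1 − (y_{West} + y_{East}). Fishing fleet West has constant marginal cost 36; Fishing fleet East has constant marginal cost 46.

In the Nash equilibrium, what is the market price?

Fishing fleet West's profit: π = y_{West}(376.1 − (y_{West} + y_{East})) − 36y_{West}.
∂π/∂y_{West} = 340.1 − 2y_{West} − y_{East} = 0, so y_{West} = 170.05 − 0.5y_{East}.
By the same steps for East: y_{East} = 165.05 − 0.5y_{West}.
Solving the two reaction functions simultaneously: (1 − (−0.5)(−0.5))y_{West} = 170.05 − 0.5·165.05, so 0.75y_{West} = 87.525 and y_{West} = 116.7.
Then y_{East} = 165.05 − 0.5·116.7 = 106.7.
Equilibrium price: P = 376.1 − 223.4 = 152.7.

152.7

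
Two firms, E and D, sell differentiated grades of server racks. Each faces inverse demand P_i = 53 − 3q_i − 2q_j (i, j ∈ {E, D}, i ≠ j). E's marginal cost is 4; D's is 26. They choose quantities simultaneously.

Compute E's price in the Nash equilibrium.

Firm E's profit: π = q_E(53 − 3q_E − 2q_D) − 4q_E.
∂π/∂q_E = 49 − 6q_E − 2q_D = 0 ⇒ q_E = 49/6 − (1/3)q_D.
Similarly q_D = 4.5 − (1/3)q_E.
Plugging q_D into E's best response: q_E = 49/6 − (1/3)(4.5 − (1/3)q_E) ⇒ (8/9)q_E = 20/3, so q_E = 7.5.
Then q_D = 4.5 − (1/3)·7.5 = 2.
P_E = 53 − 3·7.5 − 2·2 = 26.5.

26.5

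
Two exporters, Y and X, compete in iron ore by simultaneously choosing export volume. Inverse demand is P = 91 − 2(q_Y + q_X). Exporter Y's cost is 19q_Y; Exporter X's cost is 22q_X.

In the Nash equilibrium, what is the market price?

Exporter Y's profit: π = q_Y(91 − 2(q_Y + q_X)) − 19q_Y.
∂π/∂q_Y = 72 − 4q_Y − 2q_X = 0, so q_Y = 18 − 0.5q_X.
By the same steps for X: q_X = 17.25 − 0.5q_Y.
Solving the two reaction functions simultaneously: (1 − (−0.5)(−0.5))q_Y = 18 − 0.5·17.25, so 0.75q_Y = 9.375 and q_Y = 12.5.
Then q_X = 17.25 − 0.5·12.5 = 11.
Equilibrium price: P = 91 − 2·23.5 = 44.

44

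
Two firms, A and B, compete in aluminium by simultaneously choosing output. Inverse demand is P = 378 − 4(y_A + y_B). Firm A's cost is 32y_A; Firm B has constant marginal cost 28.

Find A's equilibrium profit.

3249

Firm A's profit: π = y_A(378 − 4(y_A + y_B)) − 32y_A.
∂π/∂y_A = 346 − 8y_A − 4y_B = 0, so y_A = 43.25 − 0.5y_B.
By the same steps for B: y_B = 43.75 − 0.5y_A.
Solving the two reaction functions simultaneously: (1 − (−0.5)(−0.5))y_A = 43.25 − 0.5·43.75, so 0.75y_A = 21.375 and y_A = 28.5.
Then y_B = 43.75 − 0.5·28.5 = 29.5.
Price P = 378 − 4·58 = 146.
A's profit: (146 − 32)·28.5 = 3249.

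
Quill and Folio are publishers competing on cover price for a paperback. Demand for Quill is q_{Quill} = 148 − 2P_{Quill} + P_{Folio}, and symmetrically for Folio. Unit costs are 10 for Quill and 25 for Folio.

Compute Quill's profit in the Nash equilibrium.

4608

Quill's profit: π = (P_{Quill} − 10)(148 − 2P_{Quill} + P_{Folio}).
∂π/∂P_{Quill} = 168 − 4P_{Quill} + P_{Folio} = 0 ⇒ P_{Quill} = 42 + 0.25P_{Folio}.
Similarly P_{Folio} = 49.5 + 0.25P_{Quill}.
Substituting the second reaction function into the first: P_{Quill} = 42 + 0.25(49.5 + 0.25P_{Quill}), which gives 0.9375P_{Quill} = 54.375 ⇒ P_{Quill} = 58.
Then P_{Folio} = 49.5 + 0.25·58 = 64.
q_{Quill} = 148 − 2·58 + 64 = 96.
Profit = (58 − 10)·96 = 4608.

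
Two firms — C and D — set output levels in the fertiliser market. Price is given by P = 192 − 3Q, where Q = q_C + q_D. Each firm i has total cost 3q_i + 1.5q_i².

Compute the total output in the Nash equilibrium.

31.5

Firm C's profit: π = q_C(192 − 3(q_C + q_D)) − 3q_C − 1.5q_C².
∂π/∂q_C = 189 − 9q_C − 3q_D = 0, so q_C = 21 − (1/3)q_D.
Setting q_C = q_D in the reaction function: q_C = 21 − (1/3)q_C, so q_C = 21 / (4/3) = 15.75.
Total output: 15.75 + 15.75 = 31.5.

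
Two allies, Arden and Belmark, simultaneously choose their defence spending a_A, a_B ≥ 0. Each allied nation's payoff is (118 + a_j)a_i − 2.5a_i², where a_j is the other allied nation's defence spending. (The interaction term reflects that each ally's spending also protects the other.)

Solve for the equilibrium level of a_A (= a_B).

29.5

Arden's payoff is (118 + a_B)a_A − 2.5a_A².
∂π/∂a_A = 118 + a_B − 5a_A = 0, so a_A = 23.6 + 0.2a_B.
Setting a_A = a_B in the reaction function: a_A = 23.6 + 0.2a_A, so a_A = 23.6 / 0.8 = 29.5.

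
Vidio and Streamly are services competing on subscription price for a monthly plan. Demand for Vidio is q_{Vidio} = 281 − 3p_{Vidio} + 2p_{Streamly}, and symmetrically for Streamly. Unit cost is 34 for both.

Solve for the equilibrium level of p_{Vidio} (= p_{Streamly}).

95.75

Vidio's profit: π = (p_{Vidio} − 34)(281 − 3p_{Vidio} + 2p_{Streamly}).
∂π/∂p_{Vidio} = 383 − 6p_{Vidio} + 2p_{Streamly} = 0 ⇒ p_{Vidio} = 383/6 + (1/3)p_{Streamly}.
Setting p_{Vidio} = p_{Streamly} in the reaction function: p_{Vidio} = 383/6 + (1/3)p_{Vidio}, so p_{Vidio} = (383/6) / (2/3) = 95.75.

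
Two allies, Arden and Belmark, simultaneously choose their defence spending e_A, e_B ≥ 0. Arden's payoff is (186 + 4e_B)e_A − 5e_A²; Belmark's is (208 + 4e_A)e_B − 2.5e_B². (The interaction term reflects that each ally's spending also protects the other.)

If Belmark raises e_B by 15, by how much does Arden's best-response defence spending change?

6

Expanding Arden's payoff: 186e_A + 4e_Be_A − 5e_A².
∂π/∂e_A = 186 + 4e_B − 10e_A = 0, so e_A = 18.6 + 0.4e_B.
The reaction-function slope is 0.4, so a 15-unit rise in e_B moves e_A by 0.4 × 15 = 6. Arden's best response rises — the actions are strategic complements.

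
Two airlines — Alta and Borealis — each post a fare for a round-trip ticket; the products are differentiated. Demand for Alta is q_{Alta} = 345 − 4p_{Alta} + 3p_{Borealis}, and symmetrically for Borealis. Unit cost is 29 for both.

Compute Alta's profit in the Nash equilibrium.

15976.96

Alta's profit: π = (p_{Alta} − 29)(345 − 4p_{Alta} + 3p_{Borealis}).
∂π/∂p_{Alta} = 461 − 8p_{Alta} + 3p_{Borealis} = 0 ⇒ p_{Alta} = 57.625 + 0.375p_{Borealis}.
By symmetry p_{Borealis} = p_{Alta}; substituting into the reaction function, 0.625p_{Alta} = 57.625 and p_{Alta} = 92.2.
q_{Alta} = 345 − 4·92.2 + 3·92.2 = 252.8.
Profit = (92.2 − 29)·252.8 = 15976.96.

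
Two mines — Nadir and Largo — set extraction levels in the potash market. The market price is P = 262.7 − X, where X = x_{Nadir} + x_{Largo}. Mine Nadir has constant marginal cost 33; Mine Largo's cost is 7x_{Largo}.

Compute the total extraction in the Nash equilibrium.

Mine Nadir's profit: π = x_{Nadir}(262.7 − (x_{Nadir} + x_{Largo})) − 33x_{Nadir}.
∂π/∂x_{Nadir} = 229.7 − 2x_{Nadir} − x_{Largo} = 0, so x_{Nadir} = 114.85 − 0.5x_{Largo}.
By the same steps for Largo: x_{Largo} = 127.85 − 0.5x_{Nadir}.
Solving the two reaction functions simultaneously: (1 − (−0.5)(−0.5))x_{Nadir} = 114.85 − 0.5·127.85, so 0.75x_{Nadir} = 50.925 and x_{Nadir} = 67.9.
Then x_{Largo} = 127.85 − 0.5·67.9 = 93.9.
Total extraction: 67.9 + 93.9 = 161.8.

161.8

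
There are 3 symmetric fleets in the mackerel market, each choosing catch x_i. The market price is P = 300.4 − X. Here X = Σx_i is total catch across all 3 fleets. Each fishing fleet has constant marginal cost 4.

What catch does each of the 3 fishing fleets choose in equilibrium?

A representative fishing fleet's profit is π_i = x_i(300.4 − X) − 4x_i, with X = x_i + Σ_{j≠i} x_j.
First-order condition: 296.4 − 2x_i − Σ_{j≠i} x_j = 0.
Imposing symmetry (x_j = x for all j) turns Σ_{j≠i} x_j into 2x, so 296.4 = 4x and x = 74.1.

74.1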